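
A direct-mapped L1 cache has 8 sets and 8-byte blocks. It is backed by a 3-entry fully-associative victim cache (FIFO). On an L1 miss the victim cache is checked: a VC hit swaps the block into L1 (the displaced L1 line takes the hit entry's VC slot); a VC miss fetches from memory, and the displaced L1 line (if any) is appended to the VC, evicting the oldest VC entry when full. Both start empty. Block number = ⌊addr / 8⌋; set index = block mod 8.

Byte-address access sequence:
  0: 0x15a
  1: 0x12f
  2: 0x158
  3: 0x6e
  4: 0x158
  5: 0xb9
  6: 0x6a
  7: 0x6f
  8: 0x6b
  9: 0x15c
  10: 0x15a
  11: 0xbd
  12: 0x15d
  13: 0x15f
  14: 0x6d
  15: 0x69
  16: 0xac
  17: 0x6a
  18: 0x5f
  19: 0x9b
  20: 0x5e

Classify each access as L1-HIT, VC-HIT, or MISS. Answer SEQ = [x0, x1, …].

  [0] addr=0x15a blk=43 s=3: MISS | VC []
  [1] addr=0x12f blk=37 s=5: MISS | VC []
  [2] addr=0x158 blk=43 s=3: L1-HIT | VC []
  [3] addr=0x6e blk=13 s=5: MISS | VC [37]
  [4] addr=0x158 blk=43 s=3: L1-HIT | VC [37]
  [5] addr=0xb9 blk=23 s=7: MISS | VC [37]
  [6] addr=0x6a blk=13 s=5: L1-HIT | VC [37]
  [7] addr=0x6f blk=13 s=5: L1-HIT | VC [37]
  [8] addr=0x6b blk=13 s=5: L1-HIT | VC [37]
  [9] addr=0x15c blk=43 s=3: L1-HIT | VC [37]
  [10] addr=0x15a blk=43 s=3: L1-HIT | VC [37]
  [11] addr=0xbd blk=23 s=7: L1-HIT | VC [37]
  [12] addr=0x15d blk=43 s=3: L1-HIT | VC [37]
  [13] addr=0x15f blk=43 s=3: L1-HIT | VC [37]
  [14] addr=0x6d blk=13 s=5: L1-HIT | VC [37]
  [15] addr=0x69 blk=13 s=5: L1-HIT | VC [37]
  [16] addr=0xac blk=21 s=5: MISS | VC [37, 13]
  [17] addr=0x6a blk=13 s=5: VC-HIT | VC [37, 21]
  [18] addr=0x5f blk=11 s=3: MISS | VC [37, 21, 43]
  [19] addr=0x9b blk=19 s=3: MISS | VC [21, 43, 11]
  [20] addr=0x5e blk=11 s=3: VC-HIT | VC [21, 43, 19]

SEQ = [MISS, MISS, L1-HIT, MISS, L1-HIT, MISS, L1-HIT, L1-HIT, L1-HIT, L1-HIT, L1-HIT, L1-HIT, L1-HIT, L1-HIT, L1-HIT, L1-HIT, MISS, VC-HIT, MISS, MISS, VC-HIT]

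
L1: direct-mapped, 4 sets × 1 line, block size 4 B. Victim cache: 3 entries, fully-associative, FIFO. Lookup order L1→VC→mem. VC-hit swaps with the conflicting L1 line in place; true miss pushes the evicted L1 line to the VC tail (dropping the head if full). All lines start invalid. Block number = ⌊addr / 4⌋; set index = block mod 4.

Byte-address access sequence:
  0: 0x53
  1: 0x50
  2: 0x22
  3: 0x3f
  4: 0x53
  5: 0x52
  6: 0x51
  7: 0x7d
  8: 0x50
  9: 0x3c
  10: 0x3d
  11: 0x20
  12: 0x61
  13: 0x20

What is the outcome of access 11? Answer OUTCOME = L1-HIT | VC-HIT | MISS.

0: 0x53 (blk 20, set 0) → MISS  vc=[]
1: 0x50 (blk 20, set 0) → L1-HIT  vc=[]
2: 0x22 (blk 8, set 0) → MISS  vc=[20]
3: 0x3f (blk 15, set 3) → MISS  vc=[20]
4: 0x53 (blk 20, set 0) → VC-HIT  vc=[8]
5: 0x52 (blk 20, set 0) → L1-HIT  vc=[8]
6: 0x51 (blk 20, set 0) → L1-HIT  vc=[8]
7: 0x7d (blk 31, set 3) → MISS  vc=[8, 15]
8: 0x50 (blk 20, set 0) → L1-HIT  vc=[8, 15]
9: 0x3c (blk 15, set 3) → VC-HIT  vc=[8, 31]
10: 0x3d (blk 15, set 3) → L1-HIT  vc=[8, 31]
11: 0x20 (blk 8, set 0) → VC-HIT  vc=[20, 31]
12: 0x61 (blk 24, set 0) → MISS  vc=[20, 31, 8]
13: 0x20 (blk 8, set 0) → VC-HIT  vc=[20, 31, 24]

OUTCOME = VC-HIT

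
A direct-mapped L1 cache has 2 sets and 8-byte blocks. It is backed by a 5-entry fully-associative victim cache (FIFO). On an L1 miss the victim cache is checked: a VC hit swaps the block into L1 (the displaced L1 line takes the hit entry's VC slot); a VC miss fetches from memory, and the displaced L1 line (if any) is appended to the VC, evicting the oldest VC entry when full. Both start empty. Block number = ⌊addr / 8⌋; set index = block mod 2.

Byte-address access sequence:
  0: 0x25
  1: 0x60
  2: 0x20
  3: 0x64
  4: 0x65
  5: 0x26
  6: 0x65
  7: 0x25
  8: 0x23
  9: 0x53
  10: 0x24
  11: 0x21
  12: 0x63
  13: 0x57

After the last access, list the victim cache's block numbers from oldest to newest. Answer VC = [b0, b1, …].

VC = [4, 12]

0: 0x25 (blk 4, set 0) → MISS  vc=[]
1: 0x60 (blk 12, set 0) → MISS  vc=[4]
2: 0x20 (blk 4, set 0) → VC-HIT  vc=[12]
3: 0x64 (blk 12, set 0) → VC-HIT  vc=[4]
4: 0x65 (blk 12, set 0) → L1-HIT  vc=[4]
5: 0x26 (blk 4, set 0) → VC-HIT  vc=[12]
6: 0x65 (blk 12, set 0) → VC-HIT  vc=[4]
7: 0x25 (blk 4, set 0) → VC-HIT  vc=[12]
8: 0x23 (blk 4, set 0) → L1-HIT  vc=[12]
9: 0x53 (blk 10, set 0) → MISS  vc=[12, 4]
10: 0x24 (blk 4, set 0) → VC-HIT  vc=[12, 10]
11: 0x21 (blk 4, set 0) → L1-HIT  vc=[12, 10]
12: 0x63 (blk 12, set 0) → VC-HIT  vc=[4, 10]
13: 0x57 (blk 10, set 0) → VC-HIT  vc=[4, 12]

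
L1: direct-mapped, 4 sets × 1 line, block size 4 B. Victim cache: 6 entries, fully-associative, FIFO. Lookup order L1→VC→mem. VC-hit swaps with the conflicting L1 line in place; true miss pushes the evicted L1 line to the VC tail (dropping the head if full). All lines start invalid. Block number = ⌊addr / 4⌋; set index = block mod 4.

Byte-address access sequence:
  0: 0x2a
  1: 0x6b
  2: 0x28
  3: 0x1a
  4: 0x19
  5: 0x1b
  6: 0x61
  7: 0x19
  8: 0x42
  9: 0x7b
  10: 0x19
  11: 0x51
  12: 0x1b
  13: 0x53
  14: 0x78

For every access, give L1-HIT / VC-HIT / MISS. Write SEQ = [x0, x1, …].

SEQ = [MISS, MISS, VC-HIT, MISS, L1-HIT, L1-HIT, MISS, L1-HIT, MISS, MISS, VC-HIT, MISS, L1-HIT, L1-HIT, VC-HIT]

0: 0x2a (blk 10, set 2) → MISS  vc=[]
1: 0x6b (blk 26, set 2) → MISS  vc=[10]
2: 0x28 (blk 10, set 2) → VC-HIT  vc=[26]
3: 0x1a (blk 6, set 2) → MISS  vc=[26, 10]
4: 0x19 (blk 6, set 2) → L1-HIT  vc=[26, 10]
5: 0x1b (blk 6, set 2) → L1-HIT  vc=[26, 10]
6: 0x61 (blk 24, set 0) → MISS  vc=[26, 10]
7: 0x19 (blk 6, set 2) → L1-HIT  vc=[26, 10]
8: 0x42 (blk 16, set 0) → MISS  vc=[26, 10, 24]
9: 0x7b (blk 30, set 2) → MISS  vc=[26, 10, 24, 6]
10: 0x19 (blk 6, set 2) → VC-HIT  vc=[26, 10, 24, 30]
11: 0x51 (blk 20, set 0) → MISS  vc=[26, 10, 24, 30, 16]
12: 0x1b (blk 6, set 2) → L1-HIT  vc=[26, 10, 24, 30, 16]
13: 0x53 (blk 20, set 0) → L1-HIT  vc=[26, 10, 24, 30, 16]
14: 0x78 (blk 30, set 2) → VC-HIT  vc=[26, 10, 24, 6, 16]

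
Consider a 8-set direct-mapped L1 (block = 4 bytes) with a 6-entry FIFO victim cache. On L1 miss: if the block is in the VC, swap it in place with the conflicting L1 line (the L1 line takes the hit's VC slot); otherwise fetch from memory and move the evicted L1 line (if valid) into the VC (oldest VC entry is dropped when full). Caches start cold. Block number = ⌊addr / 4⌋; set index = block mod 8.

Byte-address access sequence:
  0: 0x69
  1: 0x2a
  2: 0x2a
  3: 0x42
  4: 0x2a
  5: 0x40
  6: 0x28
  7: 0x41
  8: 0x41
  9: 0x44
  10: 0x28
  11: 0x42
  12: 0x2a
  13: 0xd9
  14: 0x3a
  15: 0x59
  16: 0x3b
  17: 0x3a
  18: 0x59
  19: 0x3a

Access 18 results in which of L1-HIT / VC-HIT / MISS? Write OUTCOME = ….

#0 0x69→b26/s2 MISS; vc=[]
#1 0x2a→b10/s2 MISS; vc=[26]
#2 0x2a→b10/s2 L1-HIT; vc=[26]
#3 0x42→b16/s0 MISS; vc=[26]
#4 0x2a→b10/s2 L1-HIT; vc=[26]
#5 0x40→b16/s0 L1-HIT; vc=[26]
#6 0x28→b10/s2 L1-HIT; vc=[26]
#7 0x41→b16/s0 L1-HIT; vc=[26]
#8 0x41→b16/s0 L1-HIT; vc=[26]
#9 0x44→b17/s1 MISS; vc=[26]
#10 0x28→b10/s2 L1-HIT; vc=[26]
#11 0x42→b16/s0 L1-HIT; vc=[26]
#12 0x2a→b10/s2 L1-HIT; vc=[26]
#13 0xd9→b54/s6 MISS; vc=[26]
#14 0x3a→b14/s6 MISS; vc=[26,54]
#15 0x59→b22/s6 MISS; vc=[26,54,14]
#16 0x3b→b14/s6 VC-HIT; vc=[26,54,22]
#17 0x3a→b14/s6 L1-HIT; vc=[26,54,22]
#18 0x59→b22/s6 VC-HIT; vc=[26,54,14]
#19 0x3a→b14/s6 VC-HIT; vc=[26,54,22]

OUTCOME = VC-HIT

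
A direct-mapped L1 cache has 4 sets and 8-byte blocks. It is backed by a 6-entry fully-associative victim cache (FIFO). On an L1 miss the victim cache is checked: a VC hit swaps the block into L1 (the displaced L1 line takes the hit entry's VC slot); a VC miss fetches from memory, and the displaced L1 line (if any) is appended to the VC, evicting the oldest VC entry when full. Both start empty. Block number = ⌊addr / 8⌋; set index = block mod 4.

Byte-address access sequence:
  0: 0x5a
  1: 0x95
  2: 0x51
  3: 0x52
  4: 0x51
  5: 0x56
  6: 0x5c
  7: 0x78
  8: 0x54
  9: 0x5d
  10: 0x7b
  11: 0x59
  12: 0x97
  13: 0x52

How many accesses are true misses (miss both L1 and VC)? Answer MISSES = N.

MISSES = 4

0: 0x5a (blk 11, set 3) → MISS  vc=[]
1: 0x95 (blk 18, set 2) → MISS  vc=[]
2: 0x51 (blk 10, set 2) → MISS  vc=[18]
3: 0x52 (blk 10, set 2) → L1-HIT  vc=[18]
4: 0x51 (blk 10, set 2) → L1-HIT  vc=[18]
5: 0x56 (blk 10, set 2) → L1-HIT  vc=[18]
6: 0x5c (blk 11, set 3) → L1-HIT  vc=[18]
7: 0x78 (blk 15, set 3) → MISS  vc=[18, 11]
8: 0x54 (blk 10, set 2) → L1-HIT  vc=[18, 11]
9: 0x5d (blk 11, set 3) → VC-HIT  vc=[18, 15]
10: 0x7b (blk 15, set 3) → VC-HIT  vc=[18, 11]
11: 0x59 (blk 11, set 3) → VC-HIT  vc=[18, 15]
12: 0x97 (blk 18, set 2) → VC-HIT  vc=[10, 15]
13: 0x52 (blk 10, set 2) → VC-HIT  vc=[18, 15]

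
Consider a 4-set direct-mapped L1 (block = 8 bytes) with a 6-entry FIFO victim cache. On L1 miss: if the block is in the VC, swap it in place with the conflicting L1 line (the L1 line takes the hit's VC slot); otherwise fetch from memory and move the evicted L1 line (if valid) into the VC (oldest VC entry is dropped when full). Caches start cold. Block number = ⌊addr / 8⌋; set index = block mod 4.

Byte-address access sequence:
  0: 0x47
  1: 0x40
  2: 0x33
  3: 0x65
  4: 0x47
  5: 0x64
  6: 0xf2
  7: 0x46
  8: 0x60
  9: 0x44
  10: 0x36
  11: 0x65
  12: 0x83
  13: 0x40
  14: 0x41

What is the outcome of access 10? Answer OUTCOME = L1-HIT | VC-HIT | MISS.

OUTCOME = VC-HIT

#0 0x47→b8/s0 MISS; vc=[]
#1 0x40→b8/s0 L1-HIT; vc=[]
#2 0x33→b6/s2 MISS; vc=[]
#3 0x65→b12/s0 MISS; vc=[8]
#4 0x47→b8/s0 VC-HIT; vc=[12]
#5 0x64→b12/s0 VC-HIT; vc=[8]
#6 0xf2→b30/s2 MISS; vc=[8,6]
#7 0x46→b8/s0 VC-HIT; vc=[12,6]
#8 0x60→b12/s0 VC-HIT; vc=[8,6]
#9 0x44→b8/s0 VC-HIT; vc=[12,6]
#10 0x36→b6/s2 VC-HIT; vc=[12,30]
#11 0x65→b12/s0 VC-HIT; vc=[8,30]
#12 0x83→b16/s0 MISS; vc=[8,30,12]
#13 0x40→b8/s0 VC-HIT; vc=[16,30,12]
#14 0x41→b8/s0 L1-HIT; vc=[16,30,12]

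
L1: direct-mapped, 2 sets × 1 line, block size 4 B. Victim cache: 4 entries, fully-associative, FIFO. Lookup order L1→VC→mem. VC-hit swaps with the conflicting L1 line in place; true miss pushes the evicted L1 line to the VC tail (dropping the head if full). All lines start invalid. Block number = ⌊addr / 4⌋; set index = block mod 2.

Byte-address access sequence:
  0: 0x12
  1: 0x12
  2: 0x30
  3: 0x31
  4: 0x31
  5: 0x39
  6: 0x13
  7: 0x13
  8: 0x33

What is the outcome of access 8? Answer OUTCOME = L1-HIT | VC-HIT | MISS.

  [0] addr=0x12 blk=4 s=0: MISS | VC []
  [1] addr=0x12 blk=4 s=0: L1-HIT | VC []
  [2] addr=0x30 blk=12 s=0: MISS | VC [4]
  [3] addr=0x31 blk=12 s=0: L1-HIT | VC [4]
  [4] addr=0x31 blk=12 s=0: L1-HIT | VC [4]
  [5] addr=0x39 blk=14 s=0: MISS | VC [4, 12]
  [6] addr=0x13 blk=4 s=0: VC-HIT | VC [14, 12]
  [7] addr=0x13 blk=4 s=0: L1-HIT | VC [14, 12]
  [8] addr=0x33 blk=12 s=0: VC-HIT | VC [14, 4]

OUTCOME = VC-HIT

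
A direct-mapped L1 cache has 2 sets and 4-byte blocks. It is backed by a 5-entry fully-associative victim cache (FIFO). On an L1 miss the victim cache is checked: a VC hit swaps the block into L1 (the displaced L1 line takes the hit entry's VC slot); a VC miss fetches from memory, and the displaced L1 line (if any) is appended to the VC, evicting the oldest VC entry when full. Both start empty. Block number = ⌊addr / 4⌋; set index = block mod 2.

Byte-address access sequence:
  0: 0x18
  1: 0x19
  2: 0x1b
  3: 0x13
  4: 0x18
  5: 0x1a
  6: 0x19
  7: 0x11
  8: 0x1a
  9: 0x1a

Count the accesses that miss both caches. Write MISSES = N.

#0 0x18→b6/s0 MISS; vc=[]
#1 0x19→b6/s0 L1-HIT; vc=[]
#2 0x1b→b6/s0 L1-HIT; vc=[]
#3 0x13→b4/s0 MISS; vc=[6]
#4 0x18→b6/s0 VC-HIT; vc=[4]
#5 0x1a→b6/s0 L1-HIT; vc=[4]
#6 0x19→b6/s0 L1-HIT; vc=[4]
#7 0x11→b4/s0 VC-HIT; vc=[6]
#8 0x1a→b6/s0 VC-HIT; vc=[4]
#9 0x1a→b6/s0 L1-HIT; vc=[4]

MISSES = 2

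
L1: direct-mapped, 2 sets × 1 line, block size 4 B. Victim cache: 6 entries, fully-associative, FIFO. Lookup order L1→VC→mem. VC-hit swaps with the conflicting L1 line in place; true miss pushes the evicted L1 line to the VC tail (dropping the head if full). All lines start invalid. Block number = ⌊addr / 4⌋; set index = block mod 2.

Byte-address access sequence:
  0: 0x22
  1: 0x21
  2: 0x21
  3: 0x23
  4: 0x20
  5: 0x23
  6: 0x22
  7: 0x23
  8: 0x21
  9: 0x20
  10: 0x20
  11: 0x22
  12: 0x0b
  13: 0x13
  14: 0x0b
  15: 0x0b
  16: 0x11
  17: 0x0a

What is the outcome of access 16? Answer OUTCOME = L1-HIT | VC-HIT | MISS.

OUTCOME = VC-HIT

0: 0x22 (blk 8, set 0) → MISS  vc=[]
1: 0x21 (blk 8, set 0) → L1-HIT  vc=[]
2: 0x21 (blk 8, set 0) → L1-HIT  vc=[]
3: 0x23 (blk 8, set 0) → L1-HIT  vc=[]
4: 0x20 (blk 8, set 0) → L1-HIT  vc=[]
5: 0x23 (blk 8, set 0) → L1-HIT  vc=[]
6: 0x22 (blk 8, set 0) → L1-HIT  vc=[]
7: 0x23 (blk 8, set 0) → L1-HIT  vc=[]
8: 0x21 (blk 8, set 0) → L1-HIT  vc=[]
9: 0x20 (blk 8, set 0) → L1-HIT  vc=[]
10: 0x20 (blk 8, set 0) → L1-HIT  vc=[]
11: 0x22 (blk 8, set 0) → L1-HIT  vc=[]
12: 0xb (blk 2, set 0) → MISS  vc=[8]
13: 0x13 (blk 4, set 0) → MISS  vc=[8, 2]
14: 0xb (blk 2, set 0) → VC-HIT  vc=[8, 4]
15: 0xb (blk 2, set 0) → L1-HIT  vc=[8, 4]
16: 0x11 (blk 4, set 0) → VC-HIT  vc=[8, 2]
17: 0xa (blk 2, set 0) → VC-HIT  vc=[8, 4]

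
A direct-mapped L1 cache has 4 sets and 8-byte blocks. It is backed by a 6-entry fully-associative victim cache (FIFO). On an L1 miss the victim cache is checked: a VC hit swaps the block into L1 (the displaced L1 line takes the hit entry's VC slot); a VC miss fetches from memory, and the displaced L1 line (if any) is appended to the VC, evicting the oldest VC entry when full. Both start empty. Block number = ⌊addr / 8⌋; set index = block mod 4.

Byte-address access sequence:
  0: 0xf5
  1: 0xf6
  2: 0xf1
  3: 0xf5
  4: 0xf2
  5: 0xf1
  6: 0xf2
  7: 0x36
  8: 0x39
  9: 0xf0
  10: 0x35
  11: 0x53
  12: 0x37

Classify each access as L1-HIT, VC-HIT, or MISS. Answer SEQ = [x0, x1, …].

  [0] addr=0xf5 blk=30 s=2: MISS | VC []
  [1] addr=0xf6 blk=30 s=2: L1-HIT | VC []
  [2] addr=0xf1 blk=30 s=2: L1-HIT | VC []
  [3] addr=0xf5 blk=30 s=2: L1-HIT | VC []
  [4] addr=0xf2 blk=30 s=2: L1-HIT | VC []
  [5] addr=0xf1 blk=30 s=2: L1-HIT | VC []
  [6] addr=0xf2 blk=30 s=2: L1-HIT | VC []
  [7] addr=0x36 blk=6 s=2: MISS | VC [30]
  [8] addr=0x39 blk=7 s=3: MISS | VC [30]
  [9] addr=0xf0 blk=30 s=2: VC-HIT | VC [6]
  [10] addr=0x35 blk=6 s=2: VC-HIT | VC [30]
  [11] addr=0x53 blk=10 s=2: MISS | VC [30, 6]
  [12] addr=0x37 blk=6 s=2: VC-HIT | VC [30, 10]

SEQ = [MISS, L1-HIT, L1-HIT, L1-HIT, L1-HIT, L1-HIT, L1-HIT, MISS, MISS, VC-HIT, VC-HIT, MISS, VC-HIT]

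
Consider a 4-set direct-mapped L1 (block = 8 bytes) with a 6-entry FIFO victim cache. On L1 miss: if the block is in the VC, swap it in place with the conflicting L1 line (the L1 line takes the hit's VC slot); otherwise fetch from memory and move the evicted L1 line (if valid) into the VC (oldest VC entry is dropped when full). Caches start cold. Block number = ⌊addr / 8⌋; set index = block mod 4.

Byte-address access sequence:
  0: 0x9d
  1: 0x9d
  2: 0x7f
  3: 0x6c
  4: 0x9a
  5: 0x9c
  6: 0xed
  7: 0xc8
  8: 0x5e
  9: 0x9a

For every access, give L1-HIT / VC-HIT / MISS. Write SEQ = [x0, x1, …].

  [0] addr=0x9d blk=19 s=3: MISS | VC []
  [1] addr=0x9d blk=19 s=3: L1-HIT | VC []
  [2] addr=0x7f blk=15 s=3: MISS | VC [19]
  [3] addr=0x6c blk=13 s=1: MISS | VC [19]
  [4] addr=0x9a blk=19 s=3: VC-HIT | VC [15]
  [5] addr=0x9c blk=19 s=3: L1-HIT | VC [15]
  [6] addr=0xed blk=29 s=1: MISS | VC [15, 13]
  [7] addr=0xc8 blk=25 s=1: MISS | VC [15, 13, 29]
  [8] addr=0x5e blk=11 s=3: MISS | VC [15, 13, 29, 19]
  [9] addr=0x9a blk=19 s=3: VC-HIT | VC [15, 13, 29, 11]

SEQ = [MISS, L1-HIT, MISS, MISS, VC-HIT, L1-HIT, MISS, MISS, MISS, VC-HIT]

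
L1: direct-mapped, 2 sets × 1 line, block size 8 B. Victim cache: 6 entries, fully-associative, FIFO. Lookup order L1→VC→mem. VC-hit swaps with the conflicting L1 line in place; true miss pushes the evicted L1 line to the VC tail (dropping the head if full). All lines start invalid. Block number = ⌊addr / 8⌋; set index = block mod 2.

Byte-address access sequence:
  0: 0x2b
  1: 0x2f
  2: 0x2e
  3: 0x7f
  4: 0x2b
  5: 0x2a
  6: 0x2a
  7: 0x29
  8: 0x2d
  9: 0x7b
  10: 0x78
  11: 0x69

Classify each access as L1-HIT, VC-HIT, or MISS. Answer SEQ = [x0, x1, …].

  [0] addr=0x2b blk=5 s=1: MISS | VC []
  [1] addr=0x2f blk=5 s=1: L1-HIT | VC []
  [2] addr=0x2e blk=5 s=1: L1-HIT | VC []
  [3] addr=0x7f blk=15 s=1: MISS | VC [5]
  [4] addr=0x2b blk=5 s=1: VC-HIT | VC [15]
  [5] addr=0x2a blk=5 s=1: L1-HIT | VC [15]
  [6] addr=0x2a blk=5 s=1: L1-HIT | VC [15]
  [7] addr=0x29 blk=5 s=1: L1-HIT | VC [15]
  [8] addr=0x2d blk=5 s=1: L1-HIT | VC [15]
  [9] addr=0x7b blk=15 s=1: VC-HIT | VC [5]
  [10] addr=0x78 blk=15 s=1: L1-HIT | VC [5]
  [11] addr=0x69 blk=13 s=1: MISS | VC [5, 15]

SEQ = [MISS, L1-HIT, L1-HIT, MISS, VC-HIT, L1-HIT, L1-HIT, L1-HIT, L1-HIT, VC-HIT, L1-HIT, MISS]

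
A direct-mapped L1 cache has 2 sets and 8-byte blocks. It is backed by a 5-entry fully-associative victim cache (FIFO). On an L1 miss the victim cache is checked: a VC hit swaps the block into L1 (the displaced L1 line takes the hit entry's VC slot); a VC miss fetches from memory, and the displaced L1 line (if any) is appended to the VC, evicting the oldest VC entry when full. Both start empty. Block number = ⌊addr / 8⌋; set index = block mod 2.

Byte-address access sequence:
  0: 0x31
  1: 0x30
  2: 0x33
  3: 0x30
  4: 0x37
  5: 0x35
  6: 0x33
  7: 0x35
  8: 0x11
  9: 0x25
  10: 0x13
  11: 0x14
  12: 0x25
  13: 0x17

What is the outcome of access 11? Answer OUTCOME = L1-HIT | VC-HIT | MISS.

  [0] addr=0x31 blk=6 s=0: MISS | VC []
  [1] addr=0x30 blk=6 s=0: L1-HIT | VC []
  [2] addr=0x33 blk=6 s=0: L1-HIT | VC []
  [3] addr=0x30 blk=6 s=0: L1-HIT | VC []
  [4] addr=0x37 blk=6 s=0: L1-HIT | VC []
  [5] addr=0x35 blk=6 s=0: L1-HIT | VC []
  [6] addr=0x33 blk=6 s=0: L1-HIT | VC []
  [7] addr=0x35 blk=6 s=0: L1-HIT | VC []
  [8] addr=0x11 blk=2 s=0: MISS | VC [6]
  [9] addr=0x25 blk=4 s=0: MISS | VC [6, 2]
  [10] addr=0x13 blk=2 s=0: VC-HIT | VC [6, 4]
  [11] addr=0x14 blk=2 s=0: L1-HIT | VC [6, 4]
  [12] addr=0x25 blk=4 s=0: VC-HIT | VC [6, 2]
  [13] addr=0x17 blk=2 s=0: VC-HIT | VC [6, 4]

OUTCOME = L1-HIT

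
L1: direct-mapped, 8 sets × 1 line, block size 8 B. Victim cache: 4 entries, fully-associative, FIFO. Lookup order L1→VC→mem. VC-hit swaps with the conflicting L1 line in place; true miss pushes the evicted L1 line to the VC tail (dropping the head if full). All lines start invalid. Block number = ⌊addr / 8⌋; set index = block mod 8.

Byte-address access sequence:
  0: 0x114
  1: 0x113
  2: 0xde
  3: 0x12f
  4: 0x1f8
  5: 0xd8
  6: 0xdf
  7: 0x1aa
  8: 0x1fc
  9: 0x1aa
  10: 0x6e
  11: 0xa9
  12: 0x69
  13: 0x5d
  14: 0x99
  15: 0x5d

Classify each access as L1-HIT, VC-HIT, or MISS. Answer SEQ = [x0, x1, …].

SEQ = [MISS, L1-HIT, MISS, MISS, MISS, L1-HIT, L1-HIT, MISS, L1-HIT, L1-HIT, MISS, MISS, VC-HIT, MISS, MISS, VC-HIT]

#0 0x114→b34/s2 MISS; vc=[]
#1 0x113→b34/s2 L1-HIT; vc=[]
#2 0xde→b27/s3 MISS; vc=[]
#3 0x12f→b37/s5 MISS; vc=[]
#4 0x1f8→b63/s7 MISS; vc=[]
#5 0xd8→b27/s3 L1-HIT; vc=[]
#6 0xdf→b27/s3 L1-HIT; vc=[]
#7 0x1aa→b53/s5 MISS; vc=[37]
#8 0x1fc→b63/s7 L1-HIT; vc=[37]
#9 0x1aa→b53/s5 L1-HIT; vc=[37]
#10 0x6e→b13/s5 MISS; vc=[37,53]
#11 0xa9→b21/s5 MISS; vc=[37,53,13]
#12 0x69→b13/s5 VC-HIT; vc=[37,53,21]
#13 0x5d→b11/s3 MISS; vc=[37,53,21,27]
#14 0x99→b19/s3 MISS; vc=[53,21,27,11]
#15 0x5d→b11/s3 VC-HIT; vc=[53,21,27,19]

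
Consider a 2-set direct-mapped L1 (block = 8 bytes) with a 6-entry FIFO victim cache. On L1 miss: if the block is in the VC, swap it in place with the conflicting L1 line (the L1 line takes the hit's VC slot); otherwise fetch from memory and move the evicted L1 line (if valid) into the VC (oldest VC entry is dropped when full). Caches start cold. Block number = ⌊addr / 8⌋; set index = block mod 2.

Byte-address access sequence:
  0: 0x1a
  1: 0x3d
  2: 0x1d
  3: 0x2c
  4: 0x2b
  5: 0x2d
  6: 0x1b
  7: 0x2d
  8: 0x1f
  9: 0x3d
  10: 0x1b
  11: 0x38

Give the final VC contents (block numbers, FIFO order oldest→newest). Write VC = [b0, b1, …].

VC = [3, 5]

#0 0x1a→b3/s1 MISS; vc=[]
#1 0x3d→b7/s1 MISS; vc=[3]
#2 0x1d→b3/s1 VC-HIT; vc=[7]
#3 0x2c→b5/s1 MISS; vc=[7,3]
#4 0x2b→b5/s1 L1-HIT; vc=[7,3]
#5 0x2d→b5/s1 L1-HIT; vc=[7,3]
#6 0x1b→b3/s1 VC-HIT; vc=[7,5]
#7 0x2d→b5/s1 VC-HIT; vc=[7,3]
#8 0x1f→b3/s1 VC-HIT; vc=[7,5]
#9 0x3d→b7/s1 VC-HIT; vc=[3,5]
#10 0x1b→b3/s1 VC-HIT; vc=[7,5]
#11 0x38→b7/s1 VC-HIT; vc=[3,5]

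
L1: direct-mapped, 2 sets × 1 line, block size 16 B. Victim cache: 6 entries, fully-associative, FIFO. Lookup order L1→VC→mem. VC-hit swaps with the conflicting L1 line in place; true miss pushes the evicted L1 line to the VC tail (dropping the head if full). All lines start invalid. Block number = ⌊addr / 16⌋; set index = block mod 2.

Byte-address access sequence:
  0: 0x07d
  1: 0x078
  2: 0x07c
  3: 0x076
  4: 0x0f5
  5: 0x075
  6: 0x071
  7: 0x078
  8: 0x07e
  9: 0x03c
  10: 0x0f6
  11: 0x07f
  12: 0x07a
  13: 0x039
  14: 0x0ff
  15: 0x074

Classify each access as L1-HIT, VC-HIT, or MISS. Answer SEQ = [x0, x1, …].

  [0] addr=0x7d blk=7 s=1: MISS | VC []
  [1] addr=0x78 blk=7 s=1: L1-HIT | VC []
  [2] addr=0x7c blk=7 s=1: L1-HIT | VC []
  [3] addr=0x76 blk=7 s=1: L1-HIT | VC []
  [4] addr=0xf5 blk=15 s=1: MISS | VC [7]
  [5] addr=0x75 blk=7 s=1: VC-HIT | VC [15]
  [6] addr=0x71 blk=7 s=1: L1-HIT | VC [15]
  [7] addr=0x78 blk=7 s=1: L1-HIT | VC [15]
  [8] addr=0x7e blk=7 s=1: L1-HIT | VC [15]
  [9] addr=0x3c blk=3 s=1: MISS | VC [15, 7]
  [10] addr=0xf6 blk=15 s=1: VC-HIT | VC [3, 7]
  [11] addr=0x7f blk=7 s=1: VC-HIT | VC [3, 15]
  [12] addr=0x7a blk=7 s=1: L1-HIT | VC [3, 15]
  [13] addr=0x39 blk=3 s=1: VC-HIT | VC [7, 15]
  [14] addr=0xff blk=15 s=1: VC-HIT | VC [7, 3]
  [15] addr=0x74 blk=7 s=1: VC-HIT | VC [15, 3]

SEQ = [MISS, L1-HIT, L1-HIT, L1-HIT, MISS, VC-HIT, L1-HIT, L1-HIT, L1-HIT, MISS, VC-HIT, VC-HIT, L1-HIT, VC-HIT, VC-HIT, VC-HIT]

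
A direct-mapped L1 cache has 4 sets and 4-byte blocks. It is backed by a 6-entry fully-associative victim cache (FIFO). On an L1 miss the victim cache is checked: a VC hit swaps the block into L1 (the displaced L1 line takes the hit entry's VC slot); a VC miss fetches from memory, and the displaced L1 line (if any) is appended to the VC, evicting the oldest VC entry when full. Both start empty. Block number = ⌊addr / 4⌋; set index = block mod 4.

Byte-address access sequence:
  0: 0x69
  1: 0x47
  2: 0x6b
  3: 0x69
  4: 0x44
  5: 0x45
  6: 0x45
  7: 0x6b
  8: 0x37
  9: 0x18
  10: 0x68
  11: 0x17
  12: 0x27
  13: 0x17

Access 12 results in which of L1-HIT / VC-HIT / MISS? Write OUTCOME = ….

OUTCOME = MISS

0: 0x69 (blk 26, set 2) → MISS  vc=[]
1: 0x47 (blk 17, set 1) → MISS  vc=[]
2: 0x6b (blk 26, set 2) → L1-HIT  vc=[]
3: 0x69 (blk 26, set 2) → L1-HIT  vc=[]
4: 0x44 (blk 17, set 1) → L1-HIT  vc=[]
5: 0x45 (blk 17, set 1) → L1-HIT  vc=[]
6: 0x45 (blk 17, set 1) → L1-HIT  vc=[]
7: 0x6b (blk 26, set 2) → L1-HIT  vc=[]
8: 0x37 (blk 13, set 1) → MISS  vc=[17]
9: 0x18 (blk 6, set 2) → MISS  vc=[17, 26]
10: 0x68 (blk 26, set 2) → VC-HIT  vc=[17, 6]
11: 0x17 (blk 5, set 1) → MISS  vc=[17, 6, 13]
12: 0x27 (blk 9, set 1) → MISS  vc=[17, 6, 13, 5]
13: 0x17 (blk 5, set 1) → VC-HIT  vc=[17, 6, 13, 9]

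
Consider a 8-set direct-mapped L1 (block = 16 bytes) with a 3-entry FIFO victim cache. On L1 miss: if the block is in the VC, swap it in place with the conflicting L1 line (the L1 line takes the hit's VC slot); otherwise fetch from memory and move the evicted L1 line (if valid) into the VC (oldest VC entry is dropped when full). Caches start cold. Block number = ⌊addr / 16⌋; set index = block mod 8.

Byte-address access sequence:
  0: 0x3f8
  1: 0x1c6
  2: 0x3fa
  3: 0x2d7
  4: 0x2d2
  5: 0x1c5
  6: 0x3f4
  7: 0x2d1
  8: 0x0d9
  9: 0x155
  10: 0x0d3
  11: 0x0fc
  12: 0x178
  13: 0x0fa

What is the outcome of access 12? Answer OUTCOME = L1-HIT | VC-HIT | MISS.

OUTCOME = MISS

  [0] addr=0x3f8 blk=63 s=7: MISS | VC []
  [1] addr=0x1c6 blk=28 s=4: MISS | VC []
  [2] addr=0x3fa blk=63 s=7: L1-HIT | VC []
  [3] addr=0x2d7 blk=45 s=5: MISS | VC []
  [4] addr=0x2d2 blk=45 s=5: L1-HIT | VC []
  [5] addr=0x1c5 blk=28 s=4: L1-HIT | VC []
  [6] addr=0x3f4 blk=63 s=7: L1-HIT | VC []
  [7] addr=0x2d1 blk=45 s=5: L1-HIT | VC []
  [8] addr=0xd9 blk=13 s=5: MISS | VC [45]
  [9] addr=0x155 blk=21 s=5: MISS | VC [45, 13]
  [10] addr=0xd3 blk=13 s=5: VC-HIT | VC [45, 21]
  [11] addr=0xfc blk=15 s=7: MISS | VC [45, 21, 63]
  [12] addr=0x178 blk=23 s=7: MISS | VC [21, 63, 15]
  [13] addr=0xfa blk=15 s=7: VC-HIT | VC [21, 63, 23]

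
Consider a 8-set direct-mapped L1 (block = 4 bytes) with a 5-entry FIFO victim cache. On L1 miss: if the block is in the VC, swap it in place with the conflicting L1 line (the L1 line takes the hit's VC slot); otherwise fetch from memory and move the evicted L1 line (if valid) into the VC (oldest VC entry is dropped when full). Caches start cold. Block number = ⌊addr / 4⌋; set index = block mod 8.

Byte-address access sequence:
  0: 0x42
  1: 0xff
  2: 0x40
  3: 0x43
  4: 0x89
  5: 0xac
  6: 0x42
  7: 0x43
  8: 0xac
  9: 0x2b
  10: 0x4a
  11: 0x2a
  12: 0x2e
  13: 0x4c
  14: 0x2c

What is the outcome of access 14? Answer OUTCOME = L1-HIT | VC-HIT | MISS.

OUTCOME = VC-HIT

#0 0x42→b16/s0 MISS; vc=[]
#1 0xff→b63/s7 MISS; vc=[]
#2 0x40→b16/s0 L1-HIT; vc=[]
#3 0x43→b16/s0 L1-HIT; vc=[]
#4 0x89→b34/s2 MISS; vc=[]
#5 0xac→b43/s3 MISS; vc=[]
#6 0x42→b16/s0 L1-HIT; vc=[]
#7 0x43→b16/s0 L1-HIT; vc=[]
#8 0xac→b43/s3 L1-HIT; vc=[]
#9 0x2b→b10/s2 MISS; vc=[34]
#10 0x4a→b18/s2 MISS; vc=[34,10]
#11 0x2a→b10/s2 VC-HIT; vc=[34,18]
#12 0x2e→b11/s3 MISS; vc=[34,18,43]
#13 0x4c→b19/s3 MISS; vc=[34,18,43,11]
#14 0x2c→b11/s3 VC-HIT; vc=[34,18,43,19]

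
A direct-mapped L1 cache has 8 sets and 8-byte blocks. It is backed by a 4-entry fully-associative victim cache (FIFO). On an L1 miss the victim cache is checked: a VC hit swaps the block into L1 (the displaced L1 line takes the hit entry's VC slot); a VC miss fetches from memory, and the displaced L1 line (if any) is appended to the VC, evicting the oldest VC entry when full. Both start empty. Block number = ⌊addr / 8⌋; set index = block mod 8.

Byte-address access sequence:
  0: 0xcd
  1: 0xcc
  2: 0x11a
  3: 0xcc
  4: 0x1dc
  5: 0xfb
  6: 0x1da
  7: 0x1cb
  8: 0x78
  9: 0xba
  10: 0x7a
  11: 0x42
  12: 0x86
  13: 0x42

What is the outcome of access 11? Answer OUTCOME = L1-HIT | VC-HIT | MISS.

OUTCOME = MISS

#0 0xcd→b25/s1 MISS; vc=[]
#1 0xcc→b25/s1 L1-HIT; vc=[]
#2 0x11a→b35/s3 MISS; vc=[]
#3 0xcc→b25/s1 L1-HIT; vc=[]
#4 0x1dc→b59/s3 MISS; vc=[35]
#5 0xfb→b31/s7 MISS; vc=[35]
#6 0x1da→b59/s3 L1-HIT; vc=[35]
#7 0x1cb→b57/s1 MISS; vc=[35,25]
#8 0x78→b15/s7 MISS; vc=[35,25,31]
#9 0xba→b23/s7 MISS; vc=[35,25,31,15]
#10 0x7a→b15/s7 VC-HIT; vc=[35,25,31,23]
#11 0x42→b8/s0 MISS; vc=[35,25,31,23]
#12 0x86→b16/s0 MISS; vc=[25,31,23,8]
#13 0x42→b8/s0 VC-HIT; vc=[25,31,23,16]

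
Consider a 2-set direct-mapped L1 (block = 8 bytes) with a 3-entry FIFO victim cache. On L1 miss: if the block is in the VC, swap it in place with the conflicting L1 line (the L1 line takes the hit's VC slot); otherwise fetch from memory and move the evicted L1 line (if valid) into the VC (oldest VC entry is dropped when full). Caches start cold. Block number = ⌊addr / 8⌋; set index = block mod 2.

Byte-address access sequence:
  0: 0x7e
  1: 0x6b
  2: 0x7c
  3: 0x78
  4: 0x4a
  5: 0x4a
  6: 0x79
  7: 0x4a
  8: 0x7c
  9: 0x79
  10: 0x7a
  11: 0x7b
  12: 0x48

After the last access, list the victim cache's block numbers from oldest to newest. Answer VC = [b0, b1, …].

VC = [13, 15]

0: 0x7e (blk 15, set 1) → MISS  vc=[]
1: 0x6b (blk 13, set 1) → MISS  vc=[15]
2: 0x7c (blk 15, set 1) → VC-HIT  vc=[13]
3: 0x78 (blk 15, set 1) → L1-HIT  vc=[13]
4: 0x4a (blk 9, set 1) → MISS  vc=[13, 15]
5: 0x4a (blk 9, set 1) → L1-HIT  vc=[13, 15]
6: 0x79 (blk 15, set 1) → VC-HIT  vc=[13, 9]
7: 0x4a (blk 9, set 1) → VC-HIT  vc=[13, 15]
8: 0x7c (blk 15, set 1) → VC-HIT  vc=[13, 9]
9: 0x79 (blk 15, set 1) → L1-HIT  vc=[13, 9]
10: 0x7a (blk 15, set 1) → L1-HIT  vc=[13, 9]
11: 0x7b (blk 15, set 1) → L1-HIT  vc=[13, 9]
12: 0x48 (blk 9, set 1) → VC-HIT  vc=[13, 15]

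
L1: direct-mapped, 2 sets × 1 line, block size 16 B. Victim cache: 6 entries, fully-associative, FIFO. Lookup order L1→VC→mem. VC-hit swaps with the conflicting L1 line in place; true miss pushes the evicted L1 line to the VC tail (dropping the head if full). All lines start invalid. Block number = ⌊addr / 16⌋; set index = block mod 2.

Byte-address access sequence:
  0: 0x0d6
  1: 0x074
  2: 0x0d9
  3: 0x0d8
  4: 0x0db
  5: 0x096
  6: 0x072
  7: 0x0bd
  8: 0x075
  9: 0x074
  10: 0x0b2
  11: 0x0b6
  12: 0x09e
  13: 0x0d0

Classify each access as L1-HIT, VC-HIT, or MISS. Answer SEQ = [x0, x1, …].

SEQ = [MISS, MISS, VC-HIT, L1-HIT, L1-HIT, MISS, VC-HIT, MISS, VC-HIT, L1-HIT, VC-HIT, L1-HIT, VC-HIT, VC-HIT]

#0 0xd6→b13/s1 MISS; vc=[]
#1 0x74→b7/s1 MISS; vc=[13]
#2 0xd9→b13/s1 VC-HIT; vc=[7]
#3 0xd8→b13/s1 L1-HIT; vc=[7]
#4 0xdb→b13/s1 L1-HIT; vc=[7]
#5 0x96→b9/s1 MISS; vc=[7,13]
#6 0x72→b7/s1 VC-HIT; vc=[9,13]
#7 0xbd→b11/s1 MISS; vc=[9,13,7]
#8 0x75→b7/s1 VC-HIT; vc=[9,13,11]
#9 0x74→b7/s1 L1-HIT; vc=[9,13,11]
#10 0xb2→b11/s1 VC-HIT; vc=[9,13,7]
#11 0xb6→b11/s1 L1-HIT; vc=[9,13,7]
#12 0x9e→b9/s1 VC-HIT; vc=[11,13,7]
#13 0xd0→b13/s1 VC-HIT; vc=[11,9,7]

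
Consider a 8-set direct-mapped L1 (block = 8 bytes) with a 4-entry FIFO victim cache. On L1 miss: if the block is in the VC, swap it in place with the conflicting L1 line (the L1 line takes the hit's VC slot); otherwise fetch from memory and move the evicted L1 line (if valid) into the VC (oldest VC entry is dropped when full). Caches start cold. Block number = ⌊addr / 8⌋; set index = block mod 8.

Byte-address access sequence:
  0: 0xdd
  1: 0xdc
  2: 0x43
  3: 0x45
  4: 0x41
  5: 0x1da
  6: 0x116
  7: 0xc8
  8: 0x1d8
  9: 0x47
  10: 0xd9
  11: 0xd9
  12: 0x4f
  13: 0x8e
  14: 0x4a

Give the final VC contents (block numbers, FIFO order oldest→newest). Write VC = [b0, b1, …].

VC = [59, 25, 17]

0: 0xdd (blk 27, set 3) → MISS  vc=[]
1: 0xdc (blk 27, set 3) → L1-HIT  vc=[]
2: 0x43 (blk 8, set 0) → MISS  vc=[]
3: 0x45 (blk 8, set 0) → L1-HIT  vc=[]
4: 0x41 (blk 8, set 0) → L1-HIT  vc=[]
5: 0x1da (blk 59, set 3) → MISS  vc=[27]
6: 0x116 (blk 34, set 2) → MISS  vc=[27]
7: 0xc8 (blk 25, set 1) → MISS  vc=[27]
8: 0x1d8 (blk 59, set 3) → L1-HIT  vc=[27]
9: 0x47 (blk 8, set 0) → L1-HIT  vc=[27]
10: 0xd9 (blk 27, set 3) → VC-HIT  vc=[59]
11: 0xd9 (blk 27, set 3) → L1-HIT  vc=[59]
12: 0x4f (blk 9, set 1) → MISS  vc=[59, 25]
13: 0x8e (blk 17, set 1) → MISS  vc=[59, 25, 9]
14: 0x4a (blk 9, set 1) → VC-HIT  vc=[59, 25, 17]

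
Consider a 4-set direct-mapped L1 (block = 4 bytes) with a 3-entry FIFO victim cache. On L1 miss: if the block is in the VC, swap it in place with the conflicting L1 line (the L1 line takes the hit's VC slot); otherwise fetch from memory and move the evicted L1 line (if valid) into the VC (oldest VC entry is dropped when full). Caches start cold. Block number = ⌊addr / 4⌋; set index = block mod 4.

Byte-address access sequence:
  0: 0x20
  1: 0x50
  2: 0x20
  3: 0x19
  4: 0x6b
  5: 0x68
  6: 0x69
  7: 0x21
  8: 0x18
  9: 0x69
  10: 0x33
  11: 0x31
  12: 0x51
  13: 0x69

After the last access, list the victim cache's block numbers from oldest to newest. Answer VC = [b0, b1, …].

VC = [12, 6, 8]

0: 0x20 (blk 8, set 0) → MISS  vc=[]
1: 0x50 (blk 20, set 0) → MISS  vc=[8]
2: 0x20 (blk 8, set 0) → VC-HIT  vc=[20]
3: 0x19 (blk 6, set 2) → MISS  vc=[20]
4: 0x6b (blk 26, set 2) → MISS  vc=[20, 6]
5: 0x68 (blk 26, set 2) → L1-HIT  vc=[20, 6]
6: 0x69 (blk 26, set 2) → L1-HIT  vc=[20, 6]
7: 0x21 (blk 8, set 0) → L1-HIT  vc=[20, 6]
8: 0x18 (blk 6, set 2) → VC-HIT  vc=[20, 26]
9: 0x69 (blk 26, set 2) → VC-HIT  vc=[20, 6]
10: 0x33 (blk 12, set 0) → MISS  vc=[20, 6, 8]
11: 0x31 (blk 12, set 0) → L1-HIT  vc=[20, 6, 8]
12: 0x51 (blk 20, set 0) → VC-HIT  vc=[12, 6, 8]
13: 0x69 (blk 26, set 2) → L1-HIT  vc=[12, 6, 8]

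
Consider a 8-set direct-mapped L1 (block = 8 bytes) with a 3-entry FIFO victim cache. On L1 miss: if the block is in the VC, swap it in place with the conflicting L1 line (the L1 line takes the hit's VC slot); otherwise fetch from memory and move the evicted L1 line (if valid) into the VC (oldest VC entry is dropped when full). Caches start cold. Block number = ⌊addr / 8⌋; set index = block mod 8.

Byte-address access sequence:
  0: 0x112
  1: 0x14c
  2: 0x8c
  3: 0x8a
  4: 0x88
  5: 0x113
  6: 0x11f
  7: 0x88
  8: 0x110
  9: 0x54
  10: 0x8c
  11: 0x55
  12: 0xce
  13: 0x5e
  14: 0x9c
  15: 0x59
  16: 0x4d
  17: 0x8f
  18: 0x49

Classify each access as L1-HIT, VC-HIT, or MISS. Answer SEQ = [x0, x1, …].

SEQ = [MISS, MISS, MISS, L1-HIT, L1-HIT, L1-HIT, MISS, L1-HIT, L1-HIT, MISS, L1-HIT, L1-HIT, MISS, MISS, MISS, VC-HIT, MISS, MISS, VC-HIT]

#0 0x112→b34/s2 MISS; vc=[]
#1 0x14c→b41/s1 MISS; vc=[]
#2 0x8c→b17/s1 MISS; vc=[41]
#3 0x8a→b17/s1 L1-HIT; vc=[41]
#4 0x88→b17/s1 L1-HIT; vc=[41]
#5 0x113→b34/s2 L1-HIT; vc=[41]
#6 0x11f→b35/s3 MISS; vc=[41]
#7 0x88→b17/s1 L1-HIT; vc=[41]
#8 0x110→b34/s2 L1-HIT; vc=[41]
#9 0x54→b10/s2 MISS; vc=[41,34]
#10 0x8c→b17/s1 L1-HIT; vc=[41,34]
#11 0x55→b10/s2 L1-HIT; vc=[41,34]
#12 0xce→b25/s1 MISS; vc=[41,34,17]
#13 0x5e→b11/s3 MISS; vc=[34,17,35]
#14 0x9c→b19/s3 MISS; vc=[17,35,11]
#15 0x59→b11/s3 VC-HIT; vc=[17,35,19]
#16 0x4d→b9/s1 MISS; vc=[35,19,25]
#17 0x8f→b17/s1 MISS; vc=[19,25,9]
#18 0x49→b9/s1 VC-HIT; vc=[19,25,17]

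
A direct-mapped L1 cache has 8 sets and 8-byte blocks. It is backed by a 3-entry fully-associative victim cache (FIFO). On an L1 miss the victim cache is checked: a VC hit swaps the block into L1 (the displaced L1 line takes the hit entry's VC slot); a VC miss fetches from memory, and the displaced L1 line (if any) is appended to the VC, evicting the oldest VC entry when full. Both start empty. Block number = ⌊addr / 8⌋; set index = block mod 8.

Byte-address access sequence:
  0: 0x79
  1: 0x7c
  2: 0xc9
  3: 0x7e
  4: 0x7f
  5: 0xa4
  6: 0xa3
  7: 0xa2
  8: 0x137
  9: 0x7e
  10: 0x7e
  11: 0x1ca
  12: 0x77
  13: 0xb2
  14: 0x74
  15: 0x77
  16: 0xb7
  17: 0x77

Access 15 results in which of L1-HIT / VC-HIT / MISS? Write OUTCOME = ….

#0 0x79→b15/s7 MISS; vc=[]
#1 0x7c→b15/s7 L1-HIT; vc=[]
#2 0xc9→b25/s1 MISS; vc=[]
#3 0x7e→b15/s7 L1-HIT; vc=[]
#4 0x7f→b15/s7 L1-HIT; vc=[]
#5 0xa4→b20/s4 MISS; vc=[]
#6 0xa3→b20/s4 L1-HIT; vc=[]
#7 0xa2→b20/s4 L1-HIT; vc=[]
#8 0x137→b38/s6 MISS; vc=[]
#9 0x7e→b15/s7 L1-HIT; vc=[]
#10 0x7e→b15/s7 L1-HIT; vc=[]
#11 0x1ca→b57/s1 MISS; vc=[25]
#12 0x77→b14/s6 MISS; vc=[25,38]
#13 0xb2→b22/s6 MISS; vc=[25,38,14]
#14 0x74→b14/s6 VC-HIT; vc=[25,38,22]
#15 0x77→b14/s6 L1-HIT; vc=[25,38,22]
#16 0xb7→b22/s6 VC-HIT; vc=[25,38,14]
#17 0x77→b14/s6 VC-HIT; vc=[25,38,22]

OUTCOME = L1-HIT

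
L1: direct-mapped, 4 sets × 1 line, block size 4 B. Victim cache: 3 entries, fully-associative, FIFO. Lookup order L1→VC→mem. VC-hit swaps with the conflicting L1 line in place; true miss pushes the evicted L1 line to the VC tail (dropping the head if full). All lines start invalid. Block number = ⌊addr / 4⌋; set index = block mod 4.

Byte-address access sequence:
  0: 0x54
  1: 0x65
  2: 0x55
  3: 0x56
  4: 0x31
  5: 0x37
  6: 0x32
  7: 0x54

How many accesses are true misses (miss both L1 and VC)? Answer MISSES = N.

MISSES = 4

0: 0x54 (blk 21, set 1) → MISS  vc=[]
1: 0x65 (blk 25, set 1) → MISS  vc=[21]
2: 0x55 (blk 21, set 1) → VC-HIT  vc=[25]
3: 0x56 (blk 21, set 1) → L1-HIT  vc=[25]
4: 0x31 (blk 12, set 0) → MISS  vc=[25]
5: 0x37 (blk 13, set 1) → MISS  vc=[25, 21]
6: 0x32 (blk 12, set 0) → L1-HIT  vc=[25, 21]
7: 0x54 (blk 21, set 1) → VC-HIT  vc=[25, 13]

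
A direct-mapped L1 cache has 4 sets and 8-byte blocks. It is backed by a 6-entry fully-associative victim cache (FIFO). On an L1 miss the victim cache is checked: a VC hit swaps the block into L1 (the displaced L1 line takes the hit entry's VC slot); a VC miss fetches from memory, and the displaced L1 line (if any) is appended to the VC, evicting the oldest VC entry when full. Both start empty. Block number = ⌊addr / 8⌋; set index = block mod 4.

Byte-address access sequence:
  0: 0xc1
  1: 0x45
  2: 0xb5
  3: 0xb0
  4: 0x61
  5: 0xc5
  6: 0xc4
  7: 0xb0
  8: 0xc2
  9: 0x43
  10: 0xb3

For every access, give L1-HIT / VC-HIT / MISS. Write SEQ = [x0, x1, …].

  [0] addr=0xc1 blk=24 s=0: MISS | VC []
  [1] addr=0x45 blk=8 s=0: MISS | VC [24]
  [2] addr=0xb5 blk=22 s=2: MISS | VC [24]
  [3] addr=0xb0 blk=22 s=2: L1-HIT | VC [24]
  [4] addr=0x61 blk=12 s=0: MISS | VC [24, 8]
  [5] addr=0xc5 blk=24 s=0: VC-HIT | VC [12, 8]
  [6] addr=0xc4 blk=24 s=0: L1-HIT | VC [12, 8]
  [7] addr=0xb0 blk=22 s=2: L1-HIT | VC [12, 8]
  [8] addr=0xc2 blk=24 s=0: L1-HIT | VC [12, 8]
  [9] addr=0x43 blk=8 s=0: VC-HIT | VC [12, 24]
  [10] addr=0xb3 blk=22 s=2: L1-HIT | VC [12, 24]

SEQ = [MISS, MISS, MISS, L1-HIT, MISS, VC-HIT, L1-HIT, L1-HIT, L1-HIT, VC-HIT, L1-HIT]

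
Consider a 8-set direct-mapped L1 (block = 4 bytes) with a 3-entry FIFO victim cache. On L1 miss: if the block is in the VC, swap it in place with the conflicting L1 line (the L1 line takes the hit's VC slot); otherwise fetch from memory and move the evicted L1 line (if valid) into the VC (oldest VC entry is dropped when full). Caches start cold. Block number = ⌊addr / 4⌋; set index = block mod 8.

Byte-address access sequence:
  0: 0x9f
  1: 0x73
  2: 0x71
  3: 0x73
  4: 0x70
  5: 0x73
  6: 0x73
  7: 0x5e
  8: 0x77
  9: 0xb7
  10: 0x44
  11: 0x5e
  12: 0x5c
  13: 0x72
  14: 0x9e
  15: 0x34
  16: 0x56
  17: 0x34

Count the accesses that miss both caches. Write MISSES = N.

MISSES = 8

  [0] addr=0x9f blk=39 s=7: MISS | VC []
  [1] addr=0x73 blk=28 s=4: MISS | VC []
  [2] addr=0x71 blk=28 s=4: L1-HIT | VC []
  [3] addr=0x73 blk=28 s=4: L1-HIT | VC []
  [4] addr=0x70 blk=28 s=4: L1-HIT | VC []
  [5] addr=0x73 blk=28 s=4: L1-HIT | VC []
  [6] addr=0x73 blk=28 s=4: L1-HIT | VC []
  [7] addr=0x5e blk=23 s=7: MISS | VC [39]
  [8] addr=0x77 blk=29 s=5: MISS | VC [39]
  [9] addr=0xb7 blk=45 s=5: MISS | VC [39, 29]
  [10] addr=0x44 blk=17 s=1: MISS | VC [39, 29]
  [11] addr=0x5e blk=23 s=7: L1-HIT | VC [39, 29]
  [12] addr=0x5c blk=23 s=7: L1-HIT | VC [39, 29]
  [13] addr=0x72 blk=28 s=4: L1-HIT | VC [39, 29]
  [14] addr=0x9e blk=39 s=7: VC-HIT | VC [23, 29]
  [15] addr=0x34 blk=13 s=5: MISS | VC [23, 29, 45]
  [16] addr=0x56 blk=21 s=5: MISS | VC [29, 45, 13]
  [17] addr=0x34 blk=13 s=5: VC-HIT | VC [29, 45, 21]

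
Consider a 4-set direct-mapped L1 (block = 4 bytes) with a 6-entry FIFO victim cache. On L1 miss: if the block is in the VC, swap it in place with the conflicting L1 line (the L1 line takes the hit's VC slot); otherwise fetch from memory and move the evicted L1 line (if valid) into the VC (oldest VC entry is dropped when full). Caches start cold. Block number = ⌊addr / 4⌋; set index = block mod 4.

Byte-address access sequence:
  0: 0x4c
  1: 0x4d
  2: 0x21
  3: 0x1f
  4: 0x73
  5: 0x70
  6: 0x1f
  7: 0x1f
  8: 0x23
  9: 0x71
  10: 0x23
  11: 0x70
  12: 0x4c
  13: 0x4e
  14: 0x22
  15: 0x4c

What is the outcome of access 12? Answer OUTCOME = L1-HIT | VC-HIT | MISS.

OUTCOME = VC-HIT

0: 0x4c (blk 19, set 3) → MISS  vc=[]
1: 0x4d (blk 19, set 3) → L1-HIT  vc=[]
2: 0x21 (blk 8, set 0) → MISS  vc=[]
3: 0x1f (blk 7, set 3) → MISS  vc=[19]
4: 0x73 (blk 28, set 0) → MISS  vc=[19, 8]
5: 0x70 (blk 28, set 0) → L1-HIT  vc=[19, 8]
6: 0x1f (blk 7, set 3) → L1-HIT  vc=[19, 8]
7: 0x1f (blk 7, set 3) → L1-HIT  vc=[19, 8]
8: 0x23 (blk 8, set 0) → VC-HIT  vc=[19, 28]
9: 0x71 (blk 28, set 0) → VC-HIT  vc=[19, 8]
10: 0x23 (blk 8, set 0) → VC-HIT  vc=[19, 28]
11: 0x70 (blk 28, set 0) → VC-HIT  vc=[19, 8]
12: 0x4c (blk 19, set 3) → VC-HIT  vc=[7, 8]
13: 0x4e (blk 19, set 3) → L1-HIT  vc=[7, 8]
14: 0x22 (blk 8, set 0) → VC-HIT  vc=[7, 28]
15: 0x4c (blk 19, set 3) → L1-HIT  vc=[7, 28]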